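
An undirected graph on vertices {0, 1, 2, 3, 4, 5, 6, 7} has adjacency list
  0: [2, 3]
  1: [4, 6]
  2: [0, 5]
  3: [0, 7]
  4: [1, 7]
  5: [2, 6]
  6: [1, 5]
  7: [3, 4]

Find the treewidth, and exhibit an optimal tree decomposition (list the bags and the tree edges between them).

Each bag holds 3 vertices, so the decomposition has width 2, which upper-bounds the treewidth. For the lower bound, G contains the cycle 2–0–3–7–4–1–6–5–2, so G is not a forest; only forests have treewidth ≤ 1, hence tw(G) ≥ 2. Combining the bounds, tw(G) = 2.

Treewidth 2.
Bags: B1 = {0, 2, 3}  B2 = {2, 3, 7}  B3 = {2, 4, 7}  B4 = {1, 2, 4}  B5 = {1, 2, 6}  B6 = {2, 5, 6}
Tree: B1–B2, B2–B3, B3–B4, B4–B5, B5–B6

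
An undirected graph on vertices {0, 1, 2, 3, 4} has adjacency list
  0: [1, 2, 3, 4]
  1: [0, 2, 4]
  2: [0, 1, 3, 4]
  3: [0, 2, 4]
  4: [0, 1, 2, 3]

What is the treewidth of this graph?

3

A width-3 tree decomposition is:
Bags: B1 = {0, 2, 3, 4}  B2 = {0, 1, 2, 4}
Tree: B1–B2
The largest bag has 4 vertices, giving width 3; this decomposition certifies tw(G) ≤ 3. Conversely, {0, 1, 2, 4} is a clique of size 4, and the vertices of any clique must share a bag in every tree decomposition; so some bag has ≥ 4 vertices and tw(G) ≥ 3. Therefore the treewidth is 3.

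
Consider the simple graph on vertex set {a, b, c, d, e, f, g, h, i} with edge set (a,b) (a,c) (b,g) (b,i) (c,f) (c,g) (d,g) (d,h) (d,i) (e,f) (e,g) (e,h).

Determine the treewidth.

3

A width-3 tree decomposition is:
Bags: B1 = {d, e, h, i}  B2 = {d, e, g, i}  B3 = {b, e, g, i}  B4 = {b, e, f, g}  B5 = {b, c, f, g}  B6 = {a, b, c, f}
Tree: B1–B2, B2–B3, B3–B4, B4–B5, B5–B6
Each bag holds 4 vertices, so the decomposition has width 3, which upper-bounds the treewidth. For the lower bound: the 4 vertex sets {d,h,i}, {e}, {g}, {a,b,c,f} are disjoint, each induces a connected subgraph, and every pair is joined by at least one edge of G. Contracting each set to a single vertex therefore yields K_{4} as a minor, and since treewidth is minor-monotone, tw(G) ≥ tw(K_{4}) = 3. Therefore the treewidth is 3.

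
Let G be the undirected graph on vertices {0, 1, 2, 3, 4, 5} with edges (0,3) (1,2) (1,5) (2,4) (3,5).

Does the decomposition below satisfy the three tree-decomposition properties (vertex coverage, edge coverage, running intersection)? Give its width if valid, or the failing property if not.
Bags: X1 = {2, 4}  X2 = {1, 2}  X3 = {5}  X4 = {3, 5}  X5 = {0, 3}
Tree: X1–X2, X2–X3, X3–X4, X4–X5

No — edge (1,5) lies in no bag.

A tree decomposition must satisfy three properties: every vertex lies in some bag; for every edge, both endpoints lie together in some bag; and for every vertex, the bags containing it form a connected subtree. Here edge (1,5) lies in no bag, so the decomposition is invalid.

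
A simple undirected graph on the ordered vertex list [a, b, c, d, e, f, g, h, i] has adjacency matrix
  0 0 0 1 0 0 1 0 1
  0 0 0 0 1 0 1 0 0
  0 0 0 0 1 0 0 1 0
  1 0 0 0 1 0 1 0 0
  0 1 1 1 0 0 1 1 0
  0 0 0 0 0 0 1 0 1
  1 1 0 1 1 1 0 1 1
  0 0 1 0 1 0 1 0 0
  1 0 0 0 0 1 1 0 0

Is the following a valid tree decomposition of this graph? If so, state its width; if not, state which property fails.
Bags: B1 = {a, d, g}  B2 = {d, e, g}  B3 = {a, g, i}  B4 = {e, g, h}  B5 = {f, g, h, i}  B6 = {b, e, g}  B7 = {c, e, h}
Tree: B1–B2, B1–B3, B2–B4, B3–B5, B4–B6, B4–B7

No — bags containing vertex h are not connected in the tree.

A tree decomposition must satisfy three properties: every vertex lies in some bag; for every edge, both endpoints lie together in some bag; and for every vertex, the bags containing it form a connected subtree. Here bags containing vertex h are not connected in the tree, so the decomposition is invalid.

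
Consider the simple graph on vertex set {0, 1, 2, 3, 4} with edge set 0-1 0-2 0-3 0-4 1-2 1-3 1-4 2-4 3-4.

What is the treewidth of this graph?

A width-3 tree decomposition is:
Bags: B1 = {0, 1, 3, 4}  B2 = {0, 1, 2, 4}
Tree: B1–B2
The largest bag has 4 vertices, giving width 3; this decomposition certifies tw(G) ≤ 3. On the other hand G contains the 4-clique {0, 1, 2, 4}. A clique must lie in a single bag of any decomposition, so no decomposition can have width below 3. Combining the bounds, tw(G) = 3.

3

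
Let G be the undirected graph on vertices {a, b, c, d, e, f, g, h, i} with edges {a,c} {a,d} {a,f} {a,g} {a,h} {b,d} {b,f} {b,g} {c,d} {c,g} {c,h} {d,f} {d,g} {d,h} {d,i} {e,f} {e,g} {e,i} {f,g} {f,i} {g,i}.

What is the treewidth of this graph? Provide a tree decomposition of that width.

The largest bag has 4 vertices, giving width 3; this decomposition certifies tw(G) ≤ 3. On the other hand G contains the 4-clique {a, c, d, g}. A clique must lie in a single bag of any decomposition, so no decomposition can have width below 3. Therefore the treewidth is 3.

Treewidth 3.
One such decomposition:
Bags: B1 = {d, f, g, i}  B2 = {a, d, f, g}  B3 = {b, d, f, g}  B4 = {a, c, d, g}  B5 = {a, c, d, h}  B6 = {e, f, g, i}
Tree: B1–B2, B2–B3, B2–B4, B4–B5, B1–B6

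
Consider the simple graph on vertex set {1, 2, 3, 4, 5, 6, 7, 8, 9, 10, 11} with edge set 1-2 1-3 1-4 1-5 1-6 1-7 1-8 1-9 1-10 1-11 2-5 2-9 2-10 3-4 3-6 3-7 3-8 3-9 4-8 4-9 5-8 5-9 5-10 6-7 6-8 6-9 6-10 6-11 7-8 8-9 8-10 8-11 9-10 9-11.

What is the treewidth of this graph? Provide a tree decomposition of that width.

Every bag has size at most 5, so the width is 5 − 1 = 4 and tw(G) ≤ 4. For the lower bound, the 5 vertices {1, 3, 4, 8, 9} are pairwise adjacent, and any tree decomposition puts a clique entirely inside one bag — forcing width ≥ 4. Therefore the treewidth is 4.

Treewidth 4.
One optimal decomposition is:
Bags: B1 = {1, 3, 6, 8, 9}  B2 = {1, 6, 8, 9, 11}  B3 = {1, 6, 8, 9, 10}  B4 = {1, 3, 4, 8, 9}  B5 = {1, 5, 8, 9, 10}  B6 = {1, 2, 5, 9, 10}  B7 = {1, 3, 6, 7, 8}
Tree: B1–B2, B1–B3, B1–B4, B3–B5, B5–B6, B1–B7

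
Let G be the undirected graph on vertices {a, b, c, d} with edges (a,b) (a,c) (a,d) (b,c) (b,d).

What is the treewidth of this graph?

2

A width-2 tree decomposition is:
Bags: B1 = {a, b, d}  B2 = {a, b, c}
Tree: B1–B2
Each bag holds 3 vertices, so the decomposition has width 2, which upper-bounds the treewidth. For the lower bound, the 3 vertices {a, b, d} are pairwise adjacent, and any tree decomposition puts a clique entirely inside one bag — forcing width ≥ 2. Combining the bounds, tw(G) = 2.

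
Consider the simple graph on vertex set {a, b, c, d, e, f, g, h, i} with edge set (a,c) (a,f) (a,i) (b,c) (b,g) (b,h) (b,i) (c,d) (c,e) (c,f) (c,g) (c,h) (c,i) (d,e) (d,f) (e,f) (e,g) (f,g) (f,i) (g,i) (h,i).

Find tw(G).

3

A width-3 tree decomposition is:
Bags: B1 = {a, c, f, i}  B2 = {c, f, g, i}  B3 = {b, c, g, i}  B4 = {c, e, f, g}  B5 = {b, c, h, i}  B6 = {c, d, e, f}
Tree: B1–B2, B2–B3, B2–B4, B3–B5, B4–B6
Each bag holds 4 vertices, so the decomposition has width 3, which upper-bounds the treewidth. For the lower bound, the 4 vertices {b, c, h, i} are pairwise adjacent, and any tree decomposition puts a clique entirely inside one bag — forcing width ≥ 3. Therefore the treewidth is 3.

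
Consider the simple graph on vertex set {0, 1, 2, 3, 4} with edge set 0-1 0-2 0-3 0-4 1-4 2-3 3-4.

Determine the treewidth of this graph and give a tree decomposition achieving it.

Treewidth 2.
One such decomposition:
Bags: B1 = {0, 3, 4}  B2 = {0, 2, 3}  B3 = {0, 1, 4}
Tree: B1–B2, B1–B3

The largest bag has 3 vertices, giving width 2; this decomposition certifies tw(G) ≤ 2. For the lower bound, the 3 vertices {0, 1, 4} are pairwise adjacent, and any tree decomposition puts a clique entirely inside one bag — forcing width ≥ 2. Hence tw(G) = 2 exactly.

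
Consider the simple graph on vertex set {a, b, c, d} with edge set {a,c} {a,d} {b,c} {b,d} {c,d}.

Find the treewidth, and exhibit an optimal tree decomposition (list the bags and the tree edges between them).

Treewidth 2.
One optimal decomposition is:
Bags: B1 = {b, c, d}  B2 = {a, c, d}
Tree: B1–B2

Each bag holds 3 vertices, so the decomposition has width 2, which upper-bounds the treewidth. On the other hand G contains the 3-clique {a, c, d}. A clique must lie in a single bag of any decomposition, so no decomposition can have width below 2. Combining the bounds, tw(G) = 2.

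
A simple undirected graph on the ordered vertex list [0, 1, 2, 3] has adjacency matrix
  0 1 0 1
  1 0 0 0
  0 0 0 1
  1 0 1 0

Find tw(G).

1

A width-1 tree decomposition is:
Bags: B1 = {2, 3}  B2 = {0, 3}  B3 = {0, 1}
Tree: B1–B2, B2–B3
The largest bag has 2 vertices, giving width 1; this decomposition certifies tw(G) ≤ 1. Any graph with an edge has treewidth ≥ 1, and G has the edge 2–3. Combining the bounds, tw(G) = 1.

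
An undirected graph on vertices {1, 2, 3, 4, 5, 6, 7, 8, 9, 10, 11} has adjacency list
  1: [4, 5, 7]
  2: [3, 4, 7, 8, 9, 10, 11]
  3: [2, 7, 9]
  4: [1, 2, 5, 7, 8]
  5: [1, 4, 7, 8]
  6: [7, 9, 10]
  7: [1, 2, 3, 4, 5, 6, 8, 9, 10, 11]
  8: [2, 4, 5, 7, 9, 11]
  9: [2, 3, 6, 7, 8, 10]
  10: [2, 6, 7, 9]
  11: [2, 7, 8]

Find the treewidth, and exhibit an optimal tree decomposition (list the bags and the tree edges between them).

Treewidth 3.
Bags: B1 = {2, 4, 7, 8}  B2 = {2, 7, 8, 9}  B3 = {2, 7, 9, 10}  B4 = {4, 5, 7, 8}  B5 = {2, 3, 7, 9}  B6 = {1, 4, 5, 7}  B7 = {2, 7, 8, 11}  B8 = {6, 7, 9, 10}
Tree: B1–B2, B2–B3, B1–B4, B2–B5, B4–B6, B2–B7, B3–B8

Each bag holds 4 vertices, so the decomposition has width 3, which upper-bounds the treewidth. Conversely, {1, 4, 5, 7} is a clique of size 4, and the vertices of any clique must share a bag in every tree decomposition; so some bag has ≥ 4 vertices and tw(G) ≥ 3. Hence tw(G) = 3 exactly.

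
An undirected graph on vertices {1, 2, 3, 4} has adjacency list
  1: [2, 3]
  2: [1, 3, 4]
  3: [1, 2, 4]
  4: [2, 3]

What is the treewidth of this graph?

A width-2 tree decomposition is:
Bags: B1 = {1, 2, 3}  B2 = {2, 3, 4}
Tree: B1–B2
Every bag has size at most 3, so the width is 3 − 1 = 2 and tw(G) ≤ 2. Conversely, {1, 2, 3} is a clique of size 3, and the vertices of any clique must share a bag in every tree decomposition; so some bag has ≥ 3 vertices and tw(G) ≥ 2. Therefore the treewidth is 2.

2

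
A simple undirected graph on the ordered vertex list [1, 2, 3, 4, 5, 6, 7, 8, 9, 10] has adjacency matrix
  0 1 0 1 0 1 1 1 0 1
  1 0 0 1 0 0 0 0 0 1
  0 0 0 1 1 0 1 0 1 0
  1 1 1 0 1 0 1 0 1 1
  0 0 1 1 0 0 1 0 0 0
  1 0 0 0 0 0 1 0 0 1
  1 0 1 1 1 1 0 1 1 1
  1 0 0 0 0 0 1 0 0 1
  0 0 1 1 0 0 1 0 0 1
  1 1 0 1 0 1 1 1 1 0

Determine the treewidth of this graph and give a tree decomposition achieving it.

The largest bag has 4 vertices, giving width 3; this decomposition certifies tw(G) ≤ 3. On the other hand G contains the 4-clique {1, 2, 4, 10}. A clique must lie in a single bag of any decomposition, so no decomposition can have width below 3. Combining the bounds, tw(G) = 3.

Treewidth 3.
One such decomposition:
Bags: B1 = {4, 7, 9, 10}  B2 = {1, 4, 7, 10}  B3 = {3, 4, 7, 9}  B4 = {1, 2, 4, 10}  B5 = {1, 7, 8, 10}  B6 = {1, 6, 7, 10}  B7 = {3, 4, 5, 7}
Tree: B1–B2, B1–B3, B2–B4, B2–B5, B5–B6, B3–B7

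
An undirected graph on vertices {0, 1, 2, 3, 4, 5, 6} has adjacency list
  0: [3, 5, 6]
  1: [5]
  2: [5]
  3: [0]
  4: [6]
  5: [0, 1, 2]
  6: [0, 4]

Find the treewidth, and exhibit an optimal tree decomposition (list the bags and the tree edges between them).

Treewidth 1.
One such decomposition:
Bags: B1 = {0, 5}  B2 = {2, 5}  B3 = {0, 3}  B4 = {0, 6}  B5 = {4, 6}  B6 = {1, 5}
Tree: B1–B2, B1–B3, B3–B4, B4–B5, B1–B6

Every bag has size at most 2, so the width is 2 − 1 = 1 and tw(G) ≤ 1. G has an edge, so its treewidth is at least 1. Combining the bounds, tw(G) = 1.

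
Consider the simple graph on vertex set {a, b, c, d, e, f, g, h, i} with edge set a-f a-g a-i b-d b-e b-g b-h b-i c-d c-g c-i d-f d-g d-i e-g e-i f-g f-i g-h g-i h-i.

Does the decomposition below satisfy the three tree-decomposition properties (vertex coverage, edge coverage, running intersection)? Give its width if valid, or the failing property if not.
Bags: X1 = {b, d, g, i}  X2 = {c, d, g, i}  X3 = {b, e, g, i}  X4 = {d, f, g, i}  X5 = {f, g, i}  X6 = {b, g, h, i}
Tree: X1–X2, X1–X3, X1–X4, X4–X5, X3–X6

A tree decomposition must satisfy three properties: every vertex lies in some bag; for every edge, both endpoints lie together in some bag; and for every vertex, the bags containing it form a connected subtree. Here vertex a appears in no bag, so the decomposition is invalid.

No — vertex a appears in no bag.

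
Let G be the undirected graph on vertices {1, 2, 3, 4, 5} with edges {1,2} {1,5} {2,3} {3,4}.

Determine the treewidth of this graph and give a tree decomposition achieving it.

Every bag has size at most 2, so the width is 2 − 1 = 1 and tw(G) ≤ 1. Any graph with an edge has treewidth ≥ 1, and G has the edge 5–1. Hence tw(G) = 1 exactly.

Treewidth 1.
Bags: B1 = {1, 5}  B2 = {1, 2}  B3 = {2, 3}  B4 = {3, 4}
Tree: B1–B2, B2–B3, B3–B4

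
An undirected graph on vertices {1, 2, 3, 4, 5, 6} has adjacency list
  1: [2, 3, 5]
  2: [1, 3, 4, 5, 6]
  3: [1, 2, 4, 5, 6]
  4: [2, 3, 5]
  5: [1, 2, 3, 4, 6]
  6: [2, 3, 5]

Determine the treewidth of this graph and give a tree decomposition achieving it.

Each bag holds 4 vertices, so the decomposition has width 3, which upper-bounds the treewidth. For the lower bound, the 4 vertices {1, 2, 3, 5} are pairwise adjacent, and any tree decomposition puts a clique entirely inside one bag — forcing width ≥ 3. Therefore the treewidth is 3.

Treewidth 3.
One such decomposition:
Bags: B1 = {2, 3, 4, 5}  B2 = {1, 2, 3, 5}  B3 = {2, 3, 5, 6}
Tree: B1–B2, B2–B3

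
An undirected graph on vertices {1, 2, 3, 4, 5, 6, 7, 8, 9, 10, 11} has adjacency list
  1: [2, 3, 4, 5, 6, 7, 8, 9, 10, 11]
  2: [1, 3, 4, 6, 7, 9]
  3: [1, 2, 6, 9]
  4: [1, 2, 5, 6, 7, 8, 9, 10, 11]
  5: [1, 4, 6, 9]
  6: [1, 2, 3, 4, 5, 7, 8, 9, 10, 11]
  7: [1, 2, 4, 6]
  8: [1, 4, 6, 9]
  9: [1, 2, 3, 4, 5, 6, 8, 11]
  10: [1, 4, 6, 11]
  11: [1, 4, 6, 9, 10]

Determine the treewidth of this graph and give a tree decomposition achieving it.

Treewidth 4.
One such decomposition:
Bags: B1 = {1, 2, 4, 6, 7}  B2 = {1, 2, 4, 6, 9}  B3 = {1, 4, 6, 9, 11}  B4 = {1, 4, 5, 6, 9}  B5 = {1, 4, 6, 8, 9}  B6 = {1, 2, 3, 6, 9}  B7 = {1, 4, 6, 10, 11}
Tree: B1–B2, B2–B3, B3–B4, B2–B5, B2–B6, B3–B7

Each bag holds 5 vertices, so the decomposition has width 4, which upper-bounds the treewidth. On the other hand G contains the 5-clique {1, 2, 3, 6, 9}. A clique must lie in a single bag of any decomposition, so no decomposition can have width below 4. Hence tw(G) = 4 exactly.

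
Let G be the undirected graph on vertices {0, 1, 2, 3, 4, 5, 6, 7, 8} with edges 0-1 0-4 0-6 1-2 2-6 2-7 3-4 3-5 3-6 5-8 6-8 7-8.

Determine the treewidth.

A width-3 tree decomposition is:
Bags: B1 = {3, 4, 5, 8}  B2 = {3, 4, 6, 8}  B3 = {0, 4, 6, 8}  B4 = {0, 6, 7, 8}  B5 = {0, 2, 6, 7}  B6 = {0, 1, 2, 7}
Tree: B1–B2, B2–B3, B3–B4, B4–B5, B5–B6
Every bag has size at most 4, so the width is 4 − 1 = 3 and tw(G) ≤ 3. For the lower bound: the 4 vertex sets {3,4,5}, {8}, {6}, {0,1,2,7} are disjoint, each induces a connected subgraph, and every pair is joined by at least one edge of G. Contracting each set to a single vertex therefore yields K_{4} as a minor, and since treewidth is minor-monotone, tw(G) ≥ tw(K_{4}) = 3. Hence tw(G) = 3 exactly.

3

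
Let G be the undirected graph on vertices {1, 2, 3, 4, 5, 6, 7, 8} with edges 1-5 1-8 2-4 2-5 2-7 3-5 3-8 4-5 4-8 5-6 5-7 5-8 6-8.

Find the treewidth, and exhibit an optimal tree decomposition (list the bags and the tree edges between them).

Treewidth 2.
Bags: B1 = {5, 6, 8}  B2 = {4, 5, 8}  B3 = {3, 5, 8}  B4 = {2, 4, 5}  B5 = {2, 5, 7}  B6 = {1, 5, 8}
Tree: B1–B2, B2–B3, B2–B4, B4–B5, B3–B6

Every bag has size at most 3, so the width is 3 − 1 = 2 and tw(G) ≤ 2. On the other hand G contains the 3-clique {1, 5, 8}. A clique must lie in a single bag of any decomposition, so no decomposition can have width below 2. Hence tw(G) = 2 exactly.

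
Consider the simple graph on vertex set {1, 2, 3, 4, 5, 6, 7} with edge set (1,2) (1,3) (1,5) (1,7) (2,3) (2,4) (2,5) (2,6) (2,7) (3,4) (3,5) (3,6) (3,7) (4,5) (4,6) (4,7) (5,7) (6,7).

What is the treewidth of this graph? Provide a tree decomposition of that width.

Treewidth 4.
Bags: B1 = {1, 2, 3, 5, 7}  B2 = {2, 3, 4, 5, 7}  B3 = {2, 3, 4, 6, 7}
Tree: B1–B2, B2–B3

Each bag holds 5 vertices, so the decomposition has width 4, which upper-bounds the treewidth. Conversely, {1, 2, 3, 5, 7} is a clique of size 5, and the vertices of any clique must share a bag in every tree decomposition; so some bag has ≥ 5 vertices and tw(G) ≥ 4. Hence tw(G) = 4 exactly.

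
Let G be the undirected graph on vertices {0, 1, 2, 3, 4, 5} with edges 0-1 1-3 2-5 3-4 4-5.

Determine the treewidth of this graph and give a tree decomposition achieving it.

Treewidth 1.
One such decomposition:
Bags: B1 = {0, 1}  B2 = {1, 3}  B3 = {3, 4}  B4 = {4, 5}  B5 = {2, 5}
Tree: B1–B2, B2–B3, B3–B4, B4–B5

Every bag has size at most 2, so the width is 2 − 1 = 1 and tw(G) ≤ 1. G has an edge, so its treewidth is at least 1. Hence tw(G) = 1 exactly.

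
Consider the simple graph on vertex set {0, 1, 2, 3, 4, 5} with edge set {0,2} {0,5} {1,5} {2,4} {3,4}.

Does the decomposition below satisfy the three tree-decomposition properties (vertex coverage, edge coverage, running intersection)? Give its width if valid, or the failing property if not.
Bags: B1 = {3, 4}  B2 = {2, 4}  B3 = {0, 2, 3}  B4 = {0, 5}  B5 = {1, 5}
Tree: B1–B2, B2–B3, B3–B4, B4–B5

No — bags containing vertex 3 are not connected in the tree.

A tree decomposition must satisfy three properties: every vertex lies in some bag; for every edge, both endpoints lie together in some bag; and for every vertex, the bags containing it form a connected subtree. Here bags containing vertex 3 are not connected in the tree, so the decomposition is invalid.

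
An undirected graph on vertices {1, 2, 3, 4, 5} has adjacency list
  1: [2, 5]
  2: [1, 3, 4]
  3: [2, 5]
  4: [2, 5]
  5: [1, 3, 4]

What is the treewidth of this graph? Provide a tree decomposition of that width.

Treewidth 2.
One optimal decomposition is:
Bags: B1 = {2, 4, 5}  B2 = {2, 3, 5}  B3 = {1, 2, 5}
Tree: B1–B2, B2–B3

Each bag holds 3 vertices, so the decomposition has width 2, which upper-bounds the treewidth. The edges 2–4–5–3–2 form a cycle, so G is not a tree and its treewidth is at least 2. Therefore the treewidth is 2.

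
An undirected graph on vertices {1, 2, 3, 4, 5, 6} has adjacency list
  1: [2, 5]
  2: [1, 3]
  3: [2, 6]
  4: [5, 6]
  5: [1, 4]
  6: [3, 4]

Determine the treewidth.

2

A width-2 tree decomposition is:
Bags: B1 = {1, 4, 5}  B2 = {1, 4, 6}  B3 = {1, 3, 6}  B4 = {1, 2, 3}
Tree: B1–B2, B2–B3, B3–B4
Every bag has size at most 3, so the width is 3 − 1 = 2 and tw(G) ≤ 2. The edges 1–5–4–6–3–2–1 form a cycle, so G is not a tree and its treewidth is at least 2. The upper and lower bounds meet at 2, so that is the treewidth.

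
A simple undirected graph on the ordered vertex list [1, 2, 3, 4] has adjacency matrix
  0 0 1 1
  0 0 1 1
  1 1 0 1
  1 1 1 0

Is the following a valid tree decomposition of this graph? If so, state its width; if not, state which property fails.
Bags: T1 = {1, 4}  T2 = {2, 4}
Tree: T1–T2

No — vertex 3 appears in no bag.

A tree decomposition must satisfy three properties: every vertex lies in some bag; for every edge, both endpoints lie together in some bag; and for every vertex, the bags containing it form a connected subtree. Here vertex 3 appears in no bag, so the decomposition is invalid.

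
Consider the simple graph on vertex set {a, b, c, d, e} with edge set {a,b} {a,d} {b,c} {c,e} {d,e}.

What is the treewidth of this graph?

2

A width-2 tree decomposition is:
Bags: B1 = {b, c, e}  B2 = {a, b, e}  B3 = {a, d, e}
Tree: B1–B2, B2–B3
The largest bag has 3 vertices, giving width 2; this decomposition certifies tw(G) ≤ 2. The edges e–c–b–a–d–e form a cycle, so G is not a tree and its treewidth is at least 2. The upper and lower bounds meet at 2, so that is the treewidth.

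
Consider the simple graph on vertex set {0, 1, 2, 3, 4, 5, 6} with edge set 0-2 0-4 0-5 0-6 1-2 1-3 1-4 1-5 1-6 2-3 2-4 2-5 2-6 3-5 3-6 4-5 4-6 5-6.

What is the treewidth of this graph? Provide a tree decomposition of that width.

Treewidth 4.
One such decomposition:
Bags: B1 = {0, 2, 4, 5, 6}  B2 = {1, 2, 4, 5, 6}  B3 = {1, 2, 3, 5, 6}
Tree: B1–B2, B2–B3

Each bag holds 5 vertices, so the decomposition has width 4, which upper-bounds the treewidth. On the other hand G contains the 5-clique {0, 2, 4, 5, 6}. A clique must lie in a single bag of any decomposition, so no decomposition can have width below 4. The upper and lower bounds meet at 4, so that is the treewidth.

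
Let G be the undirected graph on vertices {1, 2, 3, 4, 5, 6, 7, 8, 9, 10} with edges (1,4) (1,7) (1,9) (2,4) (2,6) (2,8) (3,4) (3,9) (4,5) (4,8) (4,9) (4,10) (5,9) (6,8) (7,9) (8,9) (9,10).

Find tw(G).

A width-2 tree decomposition is:
Bags: B1 = {3, 4, 9}  B2 = {4, 8, 9}  B3 = {4, 5, 9}  B4 = {1, 4, 9}  B5 = {4, 9, 10}  B6 = {2, 4, 8}  B7 = {2, 6, 8}  B8 = {1, 7, 9}
Tree: B1–B2, B1–B3, B1–B4, B4–B5, B2–B6, B6–B7, B4–B8
Each bag holds 3 vertices, so the decomposition has width 2, which upper-bounds the treewidth. Conversely, {1, 4, 9} is a clique of size 3, and the vertices of any clique must share a bag in every tree decomposition; so some bag has ≥ 3 vertices and tw(G) ≥ 2. Hence tw(G) = 2 exactly.

2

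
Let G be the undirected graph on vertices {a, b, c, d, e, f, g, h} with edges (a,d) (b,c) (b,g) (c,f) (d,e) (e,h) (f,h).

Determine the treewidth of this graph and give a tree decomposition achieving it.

Treewidth 1.
One such decomposition:
Bags: B1 = {b, g}  B2 = {b, c}  B3 = {c, f}  B4 = {f, h}  B5 = {e, h}  B6 = {d, e}  B7 = {a, d}
Tree: B1–B2, B2–B3, B3–B4, B4–B5, B5–B6, B6–B7

Each bag holds 2 vertices, so the decomposition has width 1, which upper-bounds the treewidth. Any graph with an edge has treewidth ≥ 1, and G has the edge g–b. Therefore the treewidth is 1.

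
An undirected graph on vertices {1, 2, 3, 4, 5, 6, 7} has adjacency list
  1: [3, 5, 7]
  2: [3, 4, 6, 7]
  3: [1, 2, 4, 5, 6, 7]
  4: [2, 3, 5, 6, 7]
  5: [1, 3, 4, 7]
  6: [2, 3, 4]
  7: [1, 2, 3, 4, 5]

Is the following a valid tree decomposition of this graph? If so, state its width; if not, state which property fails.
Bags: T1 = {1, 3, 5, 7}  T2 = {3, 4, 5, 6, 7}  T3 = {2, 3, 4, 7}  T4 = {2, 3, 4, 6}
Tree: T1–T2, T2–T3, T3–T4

No — bags containing vertex 6 are not connected in the tree.

A tree decomposition must satisfy three properties: every vertex lies in some bag; for every edge, both endpoints lie together in some bag; and for every vertex, the bags containing it form a connected subtree. Here bags containing vertex 6 are not connected in the tree, so the decomposition is invalid.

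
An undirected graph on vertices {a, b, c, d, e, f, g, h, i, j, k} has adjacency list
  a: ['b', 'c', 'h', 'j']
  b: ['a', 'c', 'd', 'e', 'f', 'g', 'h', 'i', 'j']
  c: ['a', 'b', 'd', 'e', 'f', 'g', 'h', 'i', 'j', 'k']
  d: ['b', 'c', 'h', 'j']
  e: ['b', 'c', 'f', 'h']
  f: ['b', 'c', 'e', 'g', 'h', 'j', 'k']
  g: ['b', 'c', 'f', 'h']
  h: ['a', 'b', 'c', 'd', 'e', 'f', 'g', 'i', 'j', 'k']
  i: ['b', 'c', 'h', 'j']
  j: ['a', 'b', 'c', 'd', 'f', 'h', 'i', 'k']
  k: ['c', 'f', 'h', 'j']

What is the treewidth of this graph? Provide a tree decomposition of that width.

The largest bag has 5 vertices, giving width 4; this decomposition certifies tw(G) ≤ 4. For the lower bound, the 5 vertices {c, f, h, j, k} are pairwise adjacent, and any tree decomposition puts a clique entirely inside one bag — forcing width ≥ 4. Combining the bounds, tw(G) = 4.

Treewidth 4.
Bags: B1 = {b, c, d, h, j}  B2 = {b, c, f, h, j}  B3 = {a, b, c, h, j}  B4 = {b, c, f, g, h}  B5 = {b, c, h, i, j}  B6 = {c, f, h, j, k}  B7 = {b, c, e, f, h}
Tree: B1–B2, B2–B3, B2–B4, B1–B5, B2–B6, B2–B7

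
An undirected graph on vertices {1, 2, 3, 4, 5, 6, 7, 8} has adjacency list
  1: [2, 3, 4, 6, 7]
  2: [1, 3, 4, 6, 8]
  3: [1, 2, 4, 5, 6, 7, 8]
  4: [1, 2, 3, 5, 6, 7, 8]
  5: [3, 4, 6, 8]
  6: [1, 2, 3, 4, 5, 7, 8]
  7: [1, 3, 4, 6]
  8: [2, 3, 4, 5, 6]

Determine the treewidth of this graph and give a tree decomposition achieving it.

Treewidth 4.
Bags: B1 = {1, 2, 3, 4, 6}  B2 = {2, 3, 4, 6, 8}  B3 = {3, 4, 5, 6, 8}  B4 = {1, 3, 4, 6, 7}
Tree: B1–B2, B2–B3, B1–B4

The largest bag has 5 vertices, giving width 4; this decomposition certifies tw(G) ≤ 4. For the lower bound, the 5 vertices {2, 3, 4, 6, 8} are pairwise adjacent, and any tree decomposition puts a clique entirely inside one bag — forcing width ≥ 4. Hence tw(G) = 4 exactly.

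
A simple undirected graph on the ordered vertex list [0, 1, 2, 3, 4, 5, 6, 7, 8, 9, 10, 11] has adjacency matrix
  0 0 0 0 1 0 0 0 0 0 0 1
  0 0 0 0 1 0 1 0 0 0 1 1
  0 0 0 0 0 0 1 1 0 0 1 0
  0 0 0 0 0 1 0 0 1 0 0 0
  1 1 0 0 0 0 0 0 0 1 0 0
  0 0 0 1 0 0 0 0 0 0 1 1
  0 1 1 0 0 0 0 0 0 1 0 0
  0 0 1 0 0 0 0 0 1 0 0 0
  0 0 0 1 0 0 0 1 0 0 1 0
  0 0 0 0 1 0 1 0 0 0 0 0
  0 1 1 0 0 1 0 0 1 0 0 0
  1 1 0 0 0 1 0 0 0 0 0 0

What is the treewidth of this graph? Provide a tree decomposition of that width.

Treewidth 3.
One such decomposition:
Bags: B1 = {2, 3, 7, 8}  B2 = {2, 3, 8, 10}  B3 = {2, 3, 5, 10}  B4 = {2, 5, 6, 10}  B5 = {1, 5, 6, 10}  B6 = {1, 5, 6, 11}  B7 = {1, 6, 9, 11}  B8 = {1, 4, 9, 11}  B9 = {0, 4, 9, 11}
Tree: B1–B2, B2–B3, B3–B4, B4–B5, B5–B6, B6–B7, B7–B8, B8–B9

The largest bag has 4 vertices, giving width 3; this decomposition certifies tw(G) ≤ 3. For the lower bound: the 4 vertex sets {3,7,8}, {2}, {10}, {1,5,6,11} are disjoint, each induces a connected subgraph, and every pair is joined by at least one edge of G. Contracting each set to a single vertex therefore yields K_{4} as a minor, and since treewidth is minor-monotone, tw(G) ≥ tw(K_{4}) = 3. Hence tw(G) = 3 exactly.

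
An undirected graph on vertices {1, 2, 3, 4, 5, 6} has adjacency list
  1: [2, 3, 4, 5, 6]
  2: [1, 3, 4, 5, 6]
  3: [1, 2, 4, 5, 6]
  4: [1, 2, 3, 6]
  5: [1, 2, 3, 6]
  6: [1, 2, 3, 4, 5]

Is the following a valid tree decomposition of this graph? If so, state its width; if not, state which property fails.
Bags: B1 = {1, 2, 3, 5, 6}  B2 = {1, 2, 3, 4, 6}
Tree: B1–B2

Vertex coverage: the bags together contain {1, 2, 3, 4, 5, 6}, the full vertex set. Edge coverage: each edge of G has both endpoints in at least one bag. Running intersection: for every vertex, the bags containing it form a connected subtree. All three properties hold, so this is a valid tree decomposition of width max|bag| − 1 = 4, and hence tw(G) ≤ 4.

Yes; width 4.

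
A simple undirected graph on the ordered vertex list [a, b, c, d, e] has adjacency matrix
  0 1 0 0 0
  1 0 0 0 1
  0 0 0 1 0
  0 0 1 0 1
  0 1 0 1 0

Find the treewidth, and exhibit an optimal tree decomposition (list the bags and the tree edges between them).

The largest bag has 2 vertices, giving width 1; this decomposition certifies tw(G) ≤ 1. G has an edge, so its treewidth is at least 1. Therefore the treewidth is 1.

Treewidth 1.
One optimal decomposition is:
Bags: B1 = {a, b}  B2 = {b, e}  B3 = {d, e}  B4 = {c, d}
Tree: B1–B2, B2–B3, B3–B4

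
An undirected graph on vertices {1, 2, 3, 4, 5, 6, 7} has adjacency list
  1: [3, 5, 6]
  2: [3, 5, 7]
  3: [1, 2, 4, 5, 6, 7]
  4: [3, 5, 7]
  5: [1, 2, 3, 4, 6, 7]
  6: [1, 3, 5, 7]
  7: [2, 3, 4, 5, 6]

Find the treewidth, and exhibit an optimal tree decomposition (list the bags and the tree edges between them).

Treewidth 3.
One optimal decomposition is:
Bags: B1 = {3, 5, 6, 7}  B2 = {3, 4, 5, 7}  B3 = {1, 3, 5, 6}  B4 = {2, 3, 5, 7}
Tree: B1–B2, B1–B3, B2–B4

Every bag has size at most 4, so the width is 4 − 1 = 3 and tw(G) ≤ 3. On the other hand G contains the 4-clique {1, 3, 5, 6}. A clique must lie in a single bag of any decomposition, so no decomposition can have width below 3. Combining the bounds, tw(G) = 3.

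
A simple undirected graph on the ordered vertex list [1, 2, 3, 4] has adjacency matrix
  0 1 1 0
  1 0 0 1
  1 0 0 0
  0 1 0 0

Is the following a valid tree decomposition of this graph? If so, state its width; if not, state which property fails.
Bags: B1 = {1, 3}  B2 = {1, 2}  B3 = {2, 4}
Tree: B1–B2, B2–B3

Yes; width 1.

Vertex coverage: the bags together contain {1, 2, 3, 4}, the full vertex set. Edge coverage: each edge of G has both endpoints in at least one bag. Running intersection: for every vertex, the bags containing it form a connected subtree. All three properties hold, so this is a valid tree decomposition of width max|bag| − 1 = 1, and hence tw(G) ≤ 1.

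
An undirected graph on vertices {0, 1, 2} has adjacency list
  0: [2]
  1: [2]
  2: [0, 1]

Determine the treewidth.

A width-1 tree decomposition is:
Bags: B1 = {0, 2}  B2 = {1, 2}
Tree: B1–B2
Each bag holds 2 vertices, so the decomposition has width 1, which upper-bounds the treewidth. Any graph with an edge has treewidth ≥ 1, and G has the edge 0–2. Therefore the treewidth is 1.

1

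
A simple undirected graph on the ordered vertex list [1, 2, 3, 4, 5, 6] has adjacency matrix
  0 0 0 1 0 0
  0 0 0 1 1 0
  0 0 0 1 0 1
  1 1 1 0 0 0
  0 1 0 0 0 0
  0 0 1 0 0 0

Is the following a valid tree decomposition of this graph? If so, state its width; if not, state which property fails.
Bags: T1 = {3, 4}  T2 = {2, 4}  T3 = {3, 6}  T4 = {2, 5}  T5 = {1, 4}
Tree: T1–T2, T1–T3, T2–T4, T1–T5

Checking the three conditions: (i) the bags cover all of {1, 2, 3, 4, 5, 6}; (ii) for each edge, some bag contains both endpoints; (iii) the bags containing any fixed vertex form a subtree. All hold, so the decomposition is valid with width 2 − 1 = 1.

Yes; width 1.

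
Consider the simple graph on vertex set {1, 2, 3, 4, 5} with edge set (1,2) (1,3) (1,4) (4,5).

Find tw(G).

A width-1 tree decomposition is:
Bags: B1 = {1, 3}  B2 = {1, 4}  B3 = {4, 5}  B4 = {1, 2}
Tree: B1–B2, B2–B3, B2–B4
Every bag has size at most 2, so the width is 2 − 1 = 1 and tw(G) ≤ 1. G has an edge, so its treewidth is at least 1. The upper and lower bounds meet at 1, so that is the treewidth.

1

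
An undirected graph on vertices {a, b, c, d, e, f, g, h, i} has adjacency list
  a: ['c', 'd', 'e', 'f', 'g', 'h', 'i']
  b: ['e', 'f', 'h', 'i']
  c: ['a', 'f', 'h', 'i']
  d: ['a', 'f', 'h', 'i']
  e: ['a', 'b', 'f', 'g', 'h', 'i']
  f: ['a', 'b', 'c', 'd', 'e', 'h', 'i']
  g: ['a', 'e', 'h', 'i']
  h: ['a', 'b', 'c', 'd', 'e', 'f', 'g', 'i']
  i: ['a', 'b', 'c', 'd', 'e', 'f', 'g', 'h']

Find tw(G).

4

A width-4 tree decomposition is:
Bags: B1 = {a, e, f, h, i}  B2 = {a, c, f, h, i}  B3 = {b, e, f, h, i}  B4 = {a, d, f, h, i}  B5 = {a, e, g, h, i}
Tree: B1–B2, B1–B3, B1–B4, B1–B5
Each bag holds 5 vertices, so the decomposition has width 4, which upper-bounds the treewidth. For the lower bound, the 5 vertices {a, e, g, h, i} are pairwise adjacent, and any tree decomposition puts a clique entirely inside one bag — forcing width ≥ 4. Hence tw(G) = 4 exactly.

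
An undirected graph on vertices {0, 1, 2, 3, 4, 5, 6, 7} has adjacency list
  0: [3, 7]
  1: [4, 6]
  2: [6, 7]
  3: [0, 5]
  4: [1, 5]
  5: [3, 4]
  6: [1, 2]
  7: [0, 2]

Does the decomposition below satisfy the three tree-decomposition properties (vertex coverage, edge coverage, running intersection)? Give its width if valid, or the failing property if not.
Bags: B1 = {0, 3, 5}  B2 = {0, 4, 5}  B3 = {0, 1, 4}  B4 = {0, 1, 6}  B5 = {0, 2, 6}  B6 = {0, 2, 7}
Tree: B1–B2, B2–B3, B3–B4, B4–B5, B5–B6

Vertex coverage: the bags together contain {0, 1, 2, 3, 4, 5, 6, 7}, the full vertex set. Edge coverage: each edge of G has both endpoints in at least one bag. Running intersection: for every vertex, the bags containing it form a connected subtree. All three properties hold, so this is a valid tree decomposition of width max|bag| − 1 = 2, and hence tw(G) ≤ 2.

Yes; width 2.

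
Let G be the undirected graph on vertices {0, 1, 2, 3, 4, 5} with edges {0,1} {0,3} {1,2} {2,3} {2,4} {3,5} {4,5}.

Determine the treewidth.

2

A width-2 tree decomposition is:
Bags: B1 = {0, 1, 3}  B2 = {1, 2, 3}  B3 = {2, 3, 5}  B4 = {2, 4, 5}
Tree: B1–B2, B2–B3, B3–B4
Each bag holds 3 vertices, so the decomposition has width 2, which upper-bounds the treewidth. For the lower bound, G contains the cycle 0–1–2–3–0, so G is not a forest; only forests have treewidth ≤ 1, hence tw(G) ≥ 2. Hence tw(G) = 2 exactly.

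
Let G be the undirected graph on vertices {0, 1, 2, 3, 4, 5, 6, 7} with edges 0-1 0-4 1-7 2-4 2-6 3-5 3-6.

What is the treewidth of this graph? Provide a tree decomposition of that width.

Treewidth 1.
One such decomposition:
Bags: B1 = {1, 7}  B2 = {0, 1}  B3 = {0, 4}  B4 = {2, 4}  B5 = {2, 6}  B6 = {3, 6}  B7 = {3, 5}
Tree: B1–B2, B2–B3, B3–B4, B4–B5, B5–B6, B6–B7

Every bag has size at most 2, so the width is 2 − 1 = 1 and tw(G) ≤ 1. Any graph with an edge has treewidth ≥ 1, and G has the edge 7–1. Hence tw(G) = 1 exactly.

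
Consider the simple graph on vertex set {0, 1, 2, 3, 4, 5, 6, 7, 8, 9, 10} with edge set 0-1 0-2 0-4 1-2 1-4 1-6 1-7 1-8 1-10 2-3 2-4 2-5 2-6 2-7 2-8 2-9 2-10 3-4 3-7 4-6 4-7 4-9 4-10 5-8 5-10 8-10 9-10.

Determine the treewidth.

A width-3 tree decomposition is:
Bags: B1 = {1, 2, 4, 7}  B2 = {1, 2, 4, 10}  B3 = {0, 1, 2, 4}  B4 = {2, 4, 9, 10}  B5 = {2, 3, 4, 7}  B6 = {1, 2, 8, 10}  B7 = {2, 5, 8, 10}  B8 = {1, 2, 4, 6}
Tree: B1–B2, B2–B3, B2–B4, B1–B5, B2–B6, B6–B7, B1–B8
The largest bag has 4 vertices, giving width 3; this decomposition certifies tw(G) ≤ 3. On the other hand G contains the 4-clique {1, 2, 8, 10}. A clique must lie in a single bag of any decomposition, so no decomposition can have width below 3. The upper and lower bounds meet at 3, so that is the treewidth.

3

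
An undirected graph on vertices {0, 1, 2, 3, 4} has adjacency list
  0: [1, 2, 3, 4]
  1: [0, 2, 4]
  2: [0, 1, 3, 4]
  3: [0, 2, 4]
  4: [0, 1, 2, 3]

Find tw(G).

A width-3 tree decomposition is:
Bags: B1 = {0, 2, 3, 4}  B2 = {0, 1, 2, 4}
Tree: B1–B2
The largest bag has 4 vertices, giving width 3; this decomposition certifies tw(G) ≤ 3. For the lower bound, the 4 vertices {0, 1, 2, 4} are pairwise adjacent, and any tree decomposition puts a clique entirely inside one bag — forcing width ≥ 3. Hence tw(G) = 3 exactly.

3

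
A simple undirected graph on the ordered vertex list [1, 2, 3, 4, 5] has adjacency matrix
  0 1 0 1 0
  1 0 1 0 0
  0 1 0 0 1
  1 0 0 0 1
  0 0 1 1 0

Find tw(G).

2

A width-2 tree decomposition is:
Bags: B1 = {3, 4, 5}  B2 = {2, 3, 4}  B3 = {1, 2, 4}
Tree: B1–B2, B2–B3
Every bag has size at most 3, so the width is 3 − 1 = 2 and tw(G) ≤ 2. For the lower bound, G contains the cycle 4–5–3–2–1–4, so G is not a forest; only forests have treewidth ≤ 1, hence tw(G) ≥ 2. Combining the bounds, tw(G) = 2.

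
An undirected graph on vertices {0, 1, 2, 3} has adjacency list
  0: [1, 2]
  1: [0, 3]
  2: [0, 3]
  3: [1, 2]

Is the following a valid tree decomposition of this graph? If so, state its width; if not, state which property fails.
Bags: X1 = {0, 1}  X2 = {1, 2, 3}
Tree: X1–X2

No — edge (2,0) lies in no bag.

A tree decomposition must satisfy three properties: every vertex lies in some bag; for every edge, both endpoints lie together in some bag; and for every vertex, the bags containing it form a connected subtree. Here edge (2,0) lies in no bag, so the decomposition is invalid.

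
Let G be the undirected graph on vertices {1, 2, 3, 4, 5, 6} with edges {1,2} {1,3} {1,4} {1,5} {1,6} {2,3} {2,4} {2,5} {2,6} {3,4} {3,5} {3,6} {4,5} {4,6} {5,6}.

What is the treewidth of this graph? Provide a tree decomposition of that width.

With just one bag of size 6, the width is 6 − 1 = 5, so tw(G) ≤ 5. On the other hand G contains the 6-clique {1, 2, 3, 4, 5, 6}. A clique must lie in a single bag of any decomposition, so no decomposition can have width below 5. The upper and lower bounds meet at 5, so that is the treewidth.

Treewidth 5.
Bags: B1 = {1, 2, 3, 4, 5, 6}
Tree: (single bag)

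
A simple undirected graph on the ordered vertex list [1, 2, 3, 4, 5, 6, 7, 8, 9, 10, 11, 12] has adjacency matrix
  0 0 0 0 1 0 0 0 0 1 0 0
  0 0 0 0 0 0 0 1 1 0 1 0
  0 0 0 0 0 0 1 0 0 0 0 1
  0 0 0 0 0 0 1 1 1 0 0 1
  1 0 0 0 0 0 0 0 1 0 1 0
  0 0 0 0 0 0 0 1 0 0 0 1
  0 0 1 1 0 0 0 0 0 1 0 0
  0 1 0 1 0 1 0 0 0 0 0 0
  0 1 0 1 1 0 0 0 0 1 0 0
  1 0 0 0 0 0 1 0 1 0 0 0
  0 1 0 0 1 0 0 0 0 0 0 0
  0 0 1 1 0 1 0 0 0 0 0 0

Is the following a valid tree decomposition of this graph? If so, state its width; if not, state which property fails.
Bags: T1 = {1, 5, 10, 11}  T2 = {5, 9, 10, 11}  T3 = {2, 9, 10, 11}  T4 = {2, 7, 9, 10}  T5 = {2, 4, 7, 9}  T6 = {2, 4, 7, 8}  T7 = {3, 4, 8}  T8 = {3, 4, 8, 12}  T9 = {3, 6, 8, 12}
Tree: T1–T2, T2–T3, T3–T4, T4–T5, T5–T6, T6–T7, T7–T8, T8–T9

No — edge (7,3) lies in no bag.

A tree decomposition must satisfy three properties: every vertex lies in some bag; for every edge, both endpoints lie together in some bag; and for every vertex, the bags containing it form a connected subtree. Here edge (7,3) lies in no bag, so the decomposition is invalid.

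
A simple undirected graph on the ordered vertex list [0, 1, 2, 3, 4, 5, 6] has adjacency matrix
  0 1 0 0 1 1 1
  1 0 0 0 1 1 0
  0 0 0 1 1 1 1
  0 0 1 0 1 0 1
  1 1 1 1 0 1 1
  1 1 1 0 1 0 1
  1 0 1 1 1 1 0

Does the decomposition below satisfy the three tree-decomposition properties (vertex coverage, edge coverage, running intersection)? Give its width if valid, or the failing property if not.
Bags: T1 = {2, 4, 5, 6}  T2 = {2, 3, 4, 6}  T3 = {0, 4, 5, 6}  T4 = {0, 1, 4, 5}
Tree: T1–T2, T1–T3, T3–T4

Every vertex of G appears in some bag (union = {0, 1, 2, 3, 4, 5, 6}); every edge is covered by a bag; and for each vertex v the set of bags containing v is connected in the bag tree. The decomposition is therefore valid. The largest bag has 4 vertices, so the width is 3.

Yes; width 3.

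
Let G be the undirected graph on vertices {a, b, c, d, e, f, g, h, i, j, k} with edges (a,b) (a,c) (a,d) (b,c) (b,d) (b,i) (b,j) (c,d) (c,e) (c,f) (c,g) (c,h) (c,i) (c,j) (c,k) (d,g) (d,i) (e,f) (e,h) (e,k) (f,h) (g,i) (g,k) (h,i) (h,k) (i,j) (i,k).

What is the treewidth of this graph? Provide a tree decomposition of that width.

Every bag has size at most 4, so the width is 4 − 1 = 3 and tw(G) ≤ 3. For the lower bound, the 4 vertices {a, b, c, d} are pairwise adjacent, and any tree decomposition puts a clique entirely inside one bag — forcing width ≥ 3. The upper and lower bounds meet at 3, so that is the treewidth.

Treewidth 3.
One optimal decomposition is:
Bags: B1 = {c, h, i, k}  B2 = {c, g, i, k}  B3 = {c, d, g, i}  B4 = {b, c, d, i}  B5 = {c, e, h, k}  B6 = {a, b, c, d}  B7 = {b, c, i, j}  B8 = {c, e, f, h}
Tree: B1–B2, B2–B3, B3–B4, B1–B5, B4–B6, B4–B7, B5–B8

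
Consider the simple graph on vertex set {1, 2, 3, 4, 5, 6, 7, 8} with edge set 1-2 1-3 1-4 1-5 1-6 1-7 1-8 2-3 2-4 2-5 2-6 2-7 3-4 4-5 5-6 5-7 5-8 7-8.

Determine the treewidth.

A width-3 tree decomposition is:
Bags: B1 = {1, 2, 4, 5}  B2 = {1, 2, 5, 6}  B3 = {1, 2, 5, 7}  B4 = {1, 5, 7, 8}  B5 = {1, 2, 3, 4}
Tree: B1–B2, B2–B3, B3–B4, B1–B5
Each bag holds 4 vertices, so the decomposition has width 3, which upper-bounds the treewidth. Conversely, {1, 5, 7, 8} is a clique of size 4, and the vertices of any clique must share a bag in every tree decomposition; so some bag has ≥ 4 vertices and tw(G) ≥ 3. Combining the bounds, tw(G) = 3.

3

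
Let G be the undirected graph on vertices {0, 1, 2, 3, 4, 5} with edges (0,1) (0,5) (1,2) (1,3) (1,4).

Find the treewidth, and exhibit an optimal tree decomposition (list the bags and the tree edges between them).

The largest bag has 2 vertices, giving width 1; this decomposition certifies tw(G) ≤ 1. Any graph with an edge has treewidth ≥ 1, and G has the edge 1–0. Therefore the treewidth is 1.

Treewidth 1.
One optimal decomposition is:
Bags: B1 = {0, 1}  B2 = {1, 4}  B3 = {1, 2}  B4 = {0, 5}  B5 = {1, 3}
Tree: B1–B2, B2–B3, B1–B4, B1–B5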